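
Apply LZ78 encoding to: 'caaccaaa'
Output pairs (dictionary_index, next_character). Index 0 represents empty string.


LZ78 encoding steps:
Dictionary: {0: ''}
Step 1: w='' (idx 0), next='c' -> output (0, 'c'), add 'c' as idx 1
Step 2: w='' (idx 0), next='a' -> output (0, 'a'), add 'a' as idx 2
Step 3: w='a' (idx 2), next='c' -> output (2, 'c'), add 'ac' as idx 3
Step 4: w='c' (idx 1), next='a' -> output (1, 'a'), add 'ca' as idx 4
Step 5: w='a' (idx 2), next='a' -> output (2, 'a'), add 'aa' as idx 5


Encoded: [(0, 'c'), (0, 'a'), (2, 'c'), (1, 'a'), (2, 'a')]


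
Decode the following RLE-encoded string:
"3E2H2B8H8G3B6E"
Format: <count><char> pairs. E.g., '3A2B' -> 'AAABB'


Expanding each <count><char> pair:
  3E -> 'EEE'
  2H -> 'HH'
  2B -> 'BB'
  8H -> 'HHHHHHHH'
  8G -> 'GGGGGGGG'
  3B -> 'BBB'
  6E -> 'EEEEEE'

Decoded = EEEHHBBHHHHHHHHGGGGGGGGBBBEEEEEE


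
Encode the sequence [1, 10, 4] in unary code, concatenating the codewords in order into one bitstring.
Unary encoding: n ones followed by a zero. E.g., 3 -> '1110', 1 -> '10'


Encode each number as n ones followed by a terminating 0:
  1 -> 10 (2 bits)
  10 -> 11111111110 (11 bits)
  4 -> 11110 (5 bits)
Total length = 2 + 11 + 5 = 18 bits.

Unary([1, 10, 4]) = 101111111111011110 (18 bits)


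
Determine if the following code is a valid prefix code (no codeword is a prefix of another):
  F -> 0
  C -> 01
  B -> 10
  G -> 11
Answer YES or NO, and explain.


Checking each pair (does one codeword prefix another?):
  F='0' vs C='01': prefix -- VIOLATION

NO -- this is NOT a valid prefix code. F (0) is a prefix of C (01).


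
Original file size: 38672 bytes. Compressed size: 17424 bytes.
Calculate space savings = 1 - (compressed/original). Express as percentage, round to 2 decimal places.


ratio = compressed/original = 17424/38672 = 0.450559
savings = 1 - ratio = 1 - 0.450559 = 0.549441
as a percentage: 0.549441 * 100 = 54.94%

Space savings = 1 - 17424/38672 = 54.94%


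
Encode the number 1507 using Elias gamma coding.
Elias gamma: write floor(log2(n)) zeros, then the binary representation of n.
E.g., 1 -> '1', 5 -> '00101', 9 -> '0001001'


num_bits = floor(log2(1507)) + 1 = 11
leading_zeros = num_bits - 1 = 10
binary(1507) = 10111100011

Elias gamma(1507) = '0000000000' + '10111100011' = 000000000010111100011 (21 bits)


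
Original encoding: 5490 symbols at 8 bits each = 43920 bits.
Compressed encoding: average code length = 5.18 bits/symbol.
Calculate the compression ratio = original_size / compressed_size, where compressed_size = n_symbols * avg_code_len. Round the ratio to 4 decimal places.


original_size = n_symbols * orig_bits = 5490 * 8 = 43920 bits
compressed_size = n_symbols * avg_code_len = 5490 * 5.18 = 28438.2 bits
ratio = original_size / compressed_size = 43920 / 28438.2 = 1.5444

Compression ratio = 1.5444


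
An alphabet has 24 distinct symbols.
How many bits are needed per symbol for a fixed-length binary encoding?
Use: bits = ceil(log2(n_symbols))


log2(24) = 4.585
Bracket: 2^4 = 16 < 24 <= 2^5 = 32
So ceil(log2(24)) = 5

bits = ceil(log2(24)) = ceil(4.585) = 5 bits


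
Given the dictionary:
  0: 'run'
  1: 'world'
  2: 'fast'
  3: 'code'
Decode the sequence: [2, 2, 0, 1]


Look up each index in the dictionary:
  2 -> 'fast'
  2 -> 'fast'
  0 -> 'run'
  1 -> 'world'

Decoded: "fast fast run world"


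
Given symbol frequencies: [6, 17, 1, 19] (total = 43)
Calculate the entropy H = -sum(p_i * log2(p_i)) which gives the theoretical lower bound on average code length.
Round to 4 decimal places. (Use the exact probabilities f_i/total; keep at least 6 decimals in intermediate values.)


Per-symbol terms -p_i * log2(p_i) with p_i = f_i/43:
  p = 6/43 = 0.139535: log2(p) = -2.841302, -p*log2(p) = 0.396461
  p = 17/43 = 0.395349: log2(p) = -1.338802, -p*log2(p) = 0.529294
  p = 1/43 = 0.023256: log2(p) = -5.426265, -p*log2(p) = 0.126192
  p = 19/43 = 0.441860: log2(p) = -1.178337, -p*log2(p) = 0.520661
H = 0.396461 + 0.529294 + 0.126192 + 0.520661 = 1.572608

H = 1.5726 bits/symbol


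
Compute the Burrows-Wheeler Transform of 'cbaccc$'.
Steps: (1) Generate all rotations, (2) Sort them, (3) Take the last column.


Rotations (sorted):
  0: $cbaccc -> last char: c
  1: accc$cb -> last char: b
  2: baccc$c -> last char: c
  3: c$cbacc -> last char: c
  4: cbaccc$ -> last char: $
  5: cc$cbac -> last char: c
  6: ccc$cba -> last char: a


BWT = cbcc$ca


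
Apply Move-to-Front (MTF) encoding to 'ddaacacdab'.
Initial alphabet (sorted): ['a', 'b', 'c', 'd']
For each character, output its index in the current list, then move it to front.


MTF encoding:
'd': index 3 in ['a', 'b', 'c', 'd'] -> ['d', 'a', 'b', 'c']
'd': index 0 in ['d', 'a', 'b', 'c'] -> ['d', 'a', 'b', 'c']
'a': index 1 in ['d', 'a', 'b', 'c'] -> ['a', 'd', 'b', 'c']
'a': index 0 in ['a', 'd', 'b', 'c'] -> ['a', 'd', 'b', 'c']
'c': index 3 in ['a', 'd', 'b', 'c'] -> ['c', 'a', 'd', 'b']
'a': index 1 in ['c', 'a', 'd', 'b'] -> ['a', 'c', 'd', 'b']
'c': index 1 in ['a', 'c', 'd', 'b'] -> ['c', 'a', 'd', 'b']
'd': index 2 in ['c', 'a', 'd', 'b'] -> ['d', 'c', 'a', 'b']
'a': index 2 in ['d', 'c', 'a', 'b'] -> ['a', 'd', 'c', 'b']
'b': index 3 in ['a', 'd', 'c', 'b'] -> ['b', 'a', 'd', 'c']


Output: [3, 0, 1, 0, 3, 1, 1, 2, 2, 3]


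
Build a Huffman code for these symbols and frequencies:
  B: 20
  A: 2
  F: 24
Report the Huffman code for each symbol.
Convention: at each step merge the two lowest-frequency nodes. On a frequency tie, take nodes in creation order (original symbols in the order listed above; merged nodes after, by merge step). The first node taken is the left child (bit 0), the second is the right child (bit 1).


Huffman tree construction:
Step 1: Merge A(2) + B(20) = 22
Step 2: Merge (A+B)(22) + F(24) = 46
Read each symbol's code off the tree from the root (left child = 0, right child = 1).

Codes:
  B: 01 (length 2)
  A: 00 (length 2)
  F: 1 (length 1)
Average code length: 68/46 = 1.4783 bits/symbol


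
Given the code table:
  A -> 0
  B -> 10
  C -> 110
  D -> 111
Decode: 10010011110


Decoding:
10 -> B
0 -> A
10 -> B
0 -> A
111 -> D
10 -> B


Result: BABADB


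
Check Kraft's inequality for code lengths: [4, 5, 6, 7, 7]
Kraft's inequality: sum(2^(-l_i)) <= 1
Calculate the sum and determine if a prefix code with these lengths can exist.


Sum = 2^(-4) + 2^(-5) + 2^(-6) + 2^(-7) + 2^(-7)
    = 0.0625 + 0.03125 + 0.015625 + 0.0078125 + 0.0078125
    = 16/128 = 0.125
Since 0.125 <= 1, Kraft's inequality IS satisfied.
A prefix code with these lengths CAN exist.

Kraft sum = 0.125. Satisfied.


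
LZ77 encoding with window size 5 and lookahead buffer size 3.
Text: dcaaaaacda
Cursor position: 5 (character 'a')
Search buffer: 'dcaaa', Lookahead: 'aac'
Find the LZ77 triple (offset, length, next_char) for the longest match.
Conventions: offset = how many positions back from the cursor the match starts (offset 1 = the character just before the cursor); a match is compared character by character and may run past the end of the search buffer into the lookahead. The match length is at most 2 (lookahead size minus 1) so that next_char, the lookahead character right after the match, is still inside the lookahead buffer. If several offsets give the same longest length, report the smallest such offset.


Try each offset into the search buffer:
  offset=1 (pos 4, char 'a'): match length 2
  offset=2 (pos 3, char 'a'): match length 2
  offset=3 (pos 2, char 'a'): match length 2
  offset=4 (pos 1, char 'c'): match length 0
  offset=5 (pos 0, char 'd'): match length 0
Longest match has length 2, found at offsets 1, 2, 3; take the smallest, offset 1.
next_char = character at position 5 + 2 = 7 -> 'c'

Best match: offset=1, length=2 (matching 'aa' starting at position 4)
LZ77 triple: (1, 2, 'c')


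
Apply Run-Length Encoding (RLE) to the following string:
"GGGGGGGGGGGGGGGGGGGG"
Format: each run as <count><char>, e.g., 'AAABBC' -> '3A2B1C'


Scanning runs left to right:
  i=0: run of 'G' x 20 -> '20G'

RLE = 20G


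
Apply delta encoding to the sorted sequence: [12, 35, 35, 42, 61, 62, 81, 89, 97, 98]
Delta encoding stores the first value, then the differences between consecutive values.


First value: 12
Deltas:
  35 - 12 = 23
  35 - 35 = 0
  42 - 35 = 7
  61 - 42 = 19
  62 - 61 = 1
  81 - 62 = 19
  89 - 81 = 8
  97 - 89 = 8
  98 - 97 = 1


Delta encoded: [12, 23, 0, 7, 19, 1, 19, 8, 8, 1]


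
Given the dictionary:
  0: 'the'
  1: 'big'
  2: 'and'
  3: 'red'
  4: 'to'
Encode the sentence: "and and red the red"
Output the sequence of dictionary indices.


Look up each word in the dictionary:
  'and' -> 2
  'and' -> 2
  'red' -> 3
  'the' -> 0
  'red' -> 3

Encoded: [2, 2, 3, 0, 3]


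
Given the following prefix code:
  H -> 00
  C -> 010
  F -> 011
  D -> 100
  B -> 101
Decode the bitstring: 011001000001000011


Decoding step by step:
Bits 011 -> F
Bits 00 -> H
Bits 100 -> D
Bits 00 -> H
Bits 010 -> C
Bits 00 -> H
Bits 011 -> F


Decoded message: FHDHCHF


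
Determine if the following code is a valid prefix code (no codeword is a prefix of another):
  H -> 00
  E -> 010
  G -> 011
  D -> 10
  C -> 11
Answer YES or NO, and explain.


Checking each pair (does one codeword prefix another?):
  H='00' vs E='010': no prefix
  H='00' vs G='011': no prefix
  H='00' vs D='10': no prefix
  H='00' vs C='11': no prefix
  E='010' vs H='00': no prefix
  E='010' vs G='011': no prefix
  E='010' vs D='10': no prefix
  E='010' vs C='11': no prefix
  G='011' vs H='00': no prefix
  G='011' vs E='010': no prefix
  G='011' vs D='10': no prefix
  G='011' vs C='11': no prefix
  D='10' vs H='00': no prefix
  D='10' vs E='010': no prefix
  D='10' vs G='011': no prefix
  D='10' vs C='11': no prefix
  C='11' vs H='00': no prefix
  C='11' vs E='010': no prefix
  C='11' vs G='011': no prefix
  C='11' vs D='10': no prefix
No violation found over all pairs.

YES -- this is a valid prefix code. No codeword is a prefix of any other codeword.


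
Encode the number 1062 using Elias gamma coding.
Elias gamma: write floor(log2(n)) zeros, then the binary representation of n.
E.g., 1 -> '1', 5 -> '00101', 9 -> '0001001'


num_bits = floor(log2(1062)) + 1 = 11
leading_zeros = num_bits - 1 = 10
binary(1062) = 10000100110

Elias gamma(1062) = '0000000000' + '10000100110' = 000000000010000100110 (21 bits)


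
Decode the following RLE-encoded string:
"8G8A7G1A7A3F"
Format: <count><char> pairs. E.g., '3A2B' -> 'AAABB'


Expanding each <count><char> pair:
  8G -> 'GGGGGGGG'
  8A -> 'AAAAAAAA'
  7G -> 'GGGGGGG'
  1A -> 'A'
  7A -> 'AAAAAAA'
  3F -> 'FFF'

Decoded = GGGGGGGGAAAAAAAAGGGGGGGAAAAAAAAFFF


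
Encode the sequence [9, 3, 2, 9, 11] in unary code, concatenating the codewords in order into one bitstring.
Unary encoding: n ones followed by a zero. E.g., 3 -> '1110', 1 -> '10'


Encode each number as n ones followed by a terminating 0:
  9 -> 1111111110 (10 bits)
  3 -> 1110 (4 bits)
  2 -> 110 (3 bits)
  9 -> 1111111110 (10 bits)
  11 -> 111111111110 (12 bits)
Total length = 10 + 4 + 3 + 10 + 12 = 39 bits.

Unary([9, 3, 2, 9, 11]) = 111111111011101101111111110111111111110 (39 bits)


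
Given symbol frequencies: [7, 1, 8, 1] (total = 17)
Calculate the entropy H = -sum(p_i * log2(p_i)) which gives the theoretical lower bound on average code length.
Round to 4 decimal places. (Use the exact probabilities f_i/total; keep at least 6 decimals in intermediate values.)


Per-symbol terms -p_i * log2(p_i) with p_i = f_i/17:
  p = 7/17 = 0.411765: log2(p) = -1.280108, -p*log2(p) = 0.527103
  p = 1/17 = 0.058824: log2(p) = -4.087463, -p*log2(p) = 0.240439
  p = 8/17 = 0.470588: log2(p) = -1.087463, -p*log2(p) = 0.511747
  p = 1/17 = 0.058824: log2(p) = -4.087463, -p*log2(p) = 0.240439
H = 0.527103 + 0.240439 + 0.511747 + 0.240439 = 1.519728

H = 1.5197 bits/symbol


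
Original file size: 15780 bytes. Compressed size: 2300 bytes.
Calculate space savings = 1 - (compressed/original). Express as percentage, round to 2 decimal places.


ratio = compressed/original = 2300/15780 = 0.145754
savings = 1 - ratio = 1 - 0.145754 = 0.854246
as a percentage: 0.854246 * 100 = 85.42%

Space savings = 1 - 2300/15780 = 85.42%


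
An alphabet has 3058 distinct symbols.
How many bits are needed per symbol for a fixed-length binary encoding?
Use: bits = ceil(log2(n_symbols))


log2(3058) = 11.5784
Bracket: 2^11 = 2048 < 3058 <= 2^12 = 4096
So ceil(log2(3058)) = 12

bits = ceil(log2(3058)) = ceil(11.5784) = 12 bits


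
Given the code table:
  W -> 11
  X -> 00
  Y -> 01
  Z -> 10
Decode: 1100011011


Decoding:
11 -> W
00 -> X
01 -> Y
10 -> Z
11 -> W


Result: WXYZW


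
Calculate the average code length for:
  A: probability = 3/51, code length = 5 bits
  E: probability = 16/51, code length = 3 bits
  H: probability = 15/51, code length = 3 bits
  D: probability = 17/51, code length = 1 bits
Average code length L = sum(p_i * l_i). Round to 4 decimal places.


Weighted contributions p_i * l_i:
  A: (3/51) * 5 = 15/51
  E: (16/51) * 3 = 48/51
  H: (15/51) * 3 = 45/51
  D: (17/51) * 1 = 17/51
Sum = (15 + 48 + 45 + 17)/51 = 125/51

L = 125/51 = 2.4510 bits/symbol


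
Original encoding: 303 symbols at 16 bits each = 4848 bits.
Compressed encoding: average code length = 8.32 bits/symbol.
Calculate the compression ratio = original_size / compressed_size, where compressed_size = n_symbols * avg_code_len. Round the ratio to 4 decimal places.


original_size = n_symbols * orig_bits = 303 * 16 = 4848 bits
compressed_size = n_symbols * avg_code_len = 303 * 8.32 = 2520.96 bits
ratio = original_size / compressed_size = 4848 / 2520.96 = 1.9231

Compression ratio = 1.9231


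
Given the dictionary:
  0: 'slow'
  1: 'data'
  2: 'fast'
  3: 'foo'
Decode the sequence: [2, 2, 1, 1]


Look up each index in the dictionary:
  2 -> 'fast'
  2 -> 'fast'
  1 -> 'data'
  1 -> 'data'

Decoded: "fast fast data data"


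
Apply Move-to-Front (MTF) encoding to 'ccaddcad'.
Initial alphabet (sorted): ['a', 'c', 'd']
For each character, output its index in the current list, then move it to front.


MTF encoding:
'c': index 1 in ['a', 'c', 'd'] -> ['c', 'a', 'd']
'c': index 0 in ['c', 'a', 'd'] -> ['c', 'a', 'd']
'a': index 1 in ['c', 'a', 'd'] -> ['a', 'c', 'd']
'd': index 2 in ['a', 'c', 'd'] -> ['d', 'a', 'c']
'd': index 0 in ['d', 'a', 'c'] -> ['d', 'a', 'c']
'c': index 2 in ['d', 'a', 'c'] -> ['c', 'd', 'a']
'a': index 2 in ['c', 'd', 'a'] -> ['a', 'c', 'd']
'd': index 2 in ['a', 'c', 'd'] -> ['d', 'a', 'c']


Output: [1, 0, 1, 2, 0, 2, 2, 2]


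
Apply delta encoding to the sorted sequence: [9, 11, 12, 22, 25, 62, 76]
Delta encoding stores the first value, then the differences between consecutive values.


First value: 9
Deltas:
  11 - 9 = 2
  12 - 11 = 1
  22 - 12 = 10
  25 - 22 = 3
  62 - 25 = 37
  76 - 62 = 14


Delta encoded: [9, 2, 1, 10, 3, 37, 14]


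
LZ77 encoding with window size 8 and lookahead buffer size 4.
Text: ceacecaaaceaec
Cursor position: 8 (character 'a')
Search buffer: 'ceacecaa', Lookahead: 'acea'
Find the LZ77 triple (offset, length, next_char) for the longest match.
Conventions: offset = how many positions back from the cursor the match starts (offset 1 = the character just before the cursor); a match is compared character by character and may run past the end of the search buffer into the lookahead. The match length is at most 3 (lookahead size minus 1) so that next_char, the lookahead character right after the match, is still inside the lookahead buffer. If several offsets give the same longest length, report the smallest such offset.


Try each offset into the search buffer:
  offset=1 (pos 7, char 'a'): match length 1
  offset=2 (pos 6, char 'a'): match length 1
  offset=3 (pos 5, char 'c'): match length 0
  offset=4 (pos 4, char 'e'): match length 0
  offset=5 (pos 3, char 'c'): match length 0
  offset=6 (pos 2, char 'a'): match length 3
  offset=7 (pos 1, char 'e'): match length 0
  offset=8 (pos 0, char 'c'): match length 0
Longest match has length 3 at offset 6.
next_char = character at position 8 + 3 = 11 -> 'a'

Best match: offset=6, length=3 (matching 'ace' starting at position 2)
LZ77 triple: (6, 3, 'a')


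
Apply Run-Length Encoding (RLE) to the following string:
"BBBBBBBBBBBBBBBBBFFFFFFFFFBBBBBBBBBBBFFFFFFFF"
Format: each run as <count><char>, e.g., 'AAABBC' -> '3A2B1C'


Scanning runs left to right:
  i=0: run of 'B' x 17 -> '17B'
  i=17: run of 'F' x 9 -> '9F'
  i=26: run of 'B' x 11 -> '11B'
  i=37: run of 'F' x 8 -> '8F'

RLE = 17B9F11B8F


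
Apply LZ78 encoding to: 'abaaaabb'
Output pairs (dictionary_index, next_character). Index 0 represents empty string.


LZ78 encoding steps:
Dictionary: {0: ''}
Step 1: w='' (idx 0), next='a' -> output (0, 'a'), add 'a' as idx 1
Step 2: w='' (idx 0), next='b' -> output (0, 'b'), add 'b' as idx 2
Step 3: w='a' (idx 1), next='a' -> output (1, 'a'), add 'aa' as idx 3
Step 4: w='aa' (idx 3), next='b' -> output (3, 'b'), add 'aab' as idx 4
Step 5: w='b' (idx 2), end of input -> output (2, '')


Encoded: [(0, 'a'), (0, 'b'), (1, 'a'), (3, 'b'), (2, '')]


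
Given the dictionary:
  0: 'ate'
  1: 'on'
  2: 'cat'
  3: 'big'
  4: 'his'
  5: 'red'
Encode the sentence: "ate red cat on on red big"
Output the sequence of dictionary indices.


Look up each word in the dictionary:
  'ate' -> 0
  'red' -> 5
  'cat' -> 2
  'on' -> 1
  'on' -> 1
  'red' -> 5
  'big' -> 3

Encoded: [0, 5, 2, 1, 1, 5, 3]


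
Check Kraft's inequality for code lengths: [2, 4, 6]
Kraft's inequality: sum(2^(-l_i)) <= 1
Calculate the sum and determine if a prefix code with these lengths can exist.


Sum = 2^(-2) + 2^(-4) + 2^(-6)
    = 0.25 + 0.0625 + 0.015625
    = 21/64 = 0.328125
Since 0.328125 <= 1, Kraft's inequality IS satisfied.
A prefix code with these lengths CAN exist.

Kraft sum = 0.328125. Satisfied.


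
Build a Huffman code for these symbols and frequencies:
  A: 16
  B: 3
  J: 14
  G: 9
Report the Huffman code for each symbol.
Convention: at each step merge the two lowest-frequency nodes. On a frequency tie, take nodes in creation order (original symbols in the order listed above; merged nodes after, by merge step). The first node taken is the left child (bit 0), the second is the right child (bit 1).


Huffman tree construction:
Step 1: Merge B(3) + G(9) = 12
Step 2: Merge (B+G)(12) + J(14) = 26
Step 3: Merge A(16) + ((B+G)+J)(26) = 42
Read each symbol's code off the tree from the root (left child = 0, right child = 1).

Codes:
  A: 0 (length 1)
  B: 100 (length 3)
  J: 11 (length 2)
  G: 101 (length 3)
Average code length: 80/42 = 1.9048 bits/symbol


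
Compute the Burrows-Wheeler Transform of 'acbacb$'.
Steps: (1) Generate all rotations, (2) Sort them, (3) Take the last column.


Rotations (sorted):
  0: $acbacb -> last char: b
  1: acb$acb -> last char: b
  2: acbacb$ -> last char: $
  3: b$acbac -> last char: c
  4: bacb$ac -> last char: c
  5: cb$acba -> last char: a
  6: cbacb$a -> last char: a


BWT = bb$ccaa


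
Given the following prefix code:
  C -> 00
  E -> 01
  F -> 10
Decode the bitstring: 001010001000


Decoding step by step:
Bits 00 -> C
Bits 10 -> F
Bits 10 -> F
Bits 00 -> C
Bits 10 -> F
Bits 00 -> C


Decoded message: CFFCFC


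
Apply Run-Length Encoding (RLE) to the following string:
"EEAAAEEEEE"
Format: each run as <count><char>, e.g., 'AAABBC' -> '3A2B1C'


Scanning runs left to right:
  i=0: run of 'E' x 2 -> '2E'
  i=2: run of 'A' x 3 -> '3A'
  i=5: run of 'E' x 5 -> '5E'

RLE = 2E3A5E


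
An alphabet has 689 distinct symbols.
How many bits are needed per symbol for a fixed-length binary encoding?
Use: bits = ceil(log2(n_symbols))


log2(689) = 9.4284
Bracket: 2^9 = 512 < 689 <= 2^10 = 1024
So ceil(log2(689)) = 10

bits = ceil(log2(689)) = ceil(9.4284) = 10 bits


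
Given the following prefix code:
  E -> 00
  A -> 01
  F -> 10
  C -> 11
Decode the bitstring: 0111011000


Decoding step by step:
Bits 01 -> A
Bits 11 -> C
Bits 01 -> A
Bits 10 -> F
Bits 00 -> E


Decoded message: ACAFE


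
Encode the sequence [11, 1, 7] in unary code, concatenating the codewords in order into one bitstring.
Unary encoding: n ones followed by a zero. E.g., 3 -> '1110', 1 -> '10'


Encode each number as n ones followed by a terminating 0:
  11 -> 111111111110 (12 bits)
  1 -> 10 (2 bits)
  7 -> 11111110 (8 bits)
Total length = 12 + 2 + 8 = 22 bits.

Unary([11, 1, 7]) = 1111111111101011111110 (22 bits)


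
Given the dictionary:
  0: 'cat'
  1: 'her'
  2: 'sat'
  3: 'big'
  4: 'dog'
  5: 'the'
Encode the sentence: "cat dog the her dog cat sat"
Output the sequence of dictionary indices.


Look up each word in the dictionary:
  'cat' -> 0
  'dog' -> 4
  'the' -> 5
  'her' -> 1
  'dog' -> 4
  'cat' -> 0
  'sat' -> 2

Encoded: [0, 4, 5, 1, 4, 0, 2]


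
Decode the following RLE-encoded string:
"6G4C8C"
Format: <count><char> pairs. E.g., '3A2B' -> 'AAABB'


Expanding each <count><char> pair:
  6G -> 'GGGGGG'
  4C -> 'CCCC'
  8C -> 'CCCCCCCC'

Decoded = GGGGGGCCCCCCCCCCCC


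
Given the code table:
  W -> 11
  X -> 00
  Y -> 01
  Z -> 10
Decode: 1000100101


Decoding:
10 -> Z
00 -> X
10 -> Z
01 -> Y
01 -> Y


Result: ZXZYY


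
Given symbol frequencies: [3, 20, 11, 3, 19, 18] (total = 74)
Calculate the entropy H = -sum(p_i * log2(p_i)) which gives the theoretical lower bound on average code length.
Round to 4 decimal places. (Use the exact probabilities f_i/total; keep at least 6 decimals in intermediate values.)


Per-symbol terms -p_i * log2(p_i) with p_i = f_i/74:
  p = 3/74 = 0.040541: log2(p) = -4.624491, -p*log2(p) = 0.187479
  p = 20/74 = 0.270270: log2(p) = -1.887525, -p*log2(p) = 0.510142
  p = 11/74 = 0.148649: log2(p) = -2.750022, -p*log2(p) = 0.408787
  p = 3/74 = 0.040541: log2(p) = -4.624491, -p*log2(p) = 0.187479
  p = 19/74 = 0.256757: log2(p) = -1.961526, -p*log2(p) = 0.503635
  p = 18/74 = 0.243243: log2(p) = -2.039528, -p*log2(p) = 0.496101
H = 0.187479 + 0.510142 + 0.408787 + 0.187479 + 0.503635 + 0.496101 = 2.293623

H = 2.2936 bits/symbol


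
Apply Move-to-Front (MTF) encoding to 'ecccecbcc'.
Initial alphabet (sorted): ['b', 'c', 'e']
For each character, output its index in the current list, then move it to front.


MTF encoding:
'e': index 2 in ['b', 'c', 'e'] -> ['e', 'b', 'c']
'c': index 2 in ['e', 'b', 'c'] -> ['c', 'e', 'b']
'c': index 0 in ['c', 'e', 'b'] -> ['c', 'e', 'b']
'c': index 0 in ['c', 'e', 'b'] -> ['c', 'e', 'b']
'e': index 1 in ['c', 'e', 'b'] -> ['e', 'c', 'b']
'c': index 1 in ['e', 'c', 'b'] -> ['c', 'e', 'b']
'b': index 2 in ['c', 'e', 'b'] -> ['b', 'c', 'e']
'c': index 1 in ['b', 'c', 'e'] -> ['c', 'b', 'e']
'c': index 0 in ['c', 'b', 'e'] -> ['c', 'b', 'e']


Output: [2, 2, 0, 0, 1, 1, 2, 1, 0]


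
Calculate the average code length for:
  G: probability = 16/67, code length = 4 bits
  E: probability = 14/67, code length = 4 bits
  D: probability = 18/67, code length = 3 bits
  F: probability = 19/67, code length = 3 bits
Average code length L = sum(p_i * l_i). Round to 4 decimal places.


Weighted contributions p_i * l_i:
  G: (16/67) * 4 = 64/67
  E: (14/67) * 4 = 56/67
  D: (18/67) * 3 = 54/67
  F: (19/67) * 3 = 57/67
Sum = (64 + 56 + 54 + 57)/67 = 231/67

L = 231/67 = 3.4478 bits/symbol


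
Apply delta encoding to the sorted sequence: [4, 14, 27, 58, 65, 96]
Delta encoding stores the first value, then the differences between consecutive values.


First value: 4
Deltas:
  14 - 4 = 10
  27 - 14 = 13
  58 - 27 = 31
  65 - 58 = 7
  96 - 65 = 31


Delta encoded: [4, 10, 13, 31, 7, 31]


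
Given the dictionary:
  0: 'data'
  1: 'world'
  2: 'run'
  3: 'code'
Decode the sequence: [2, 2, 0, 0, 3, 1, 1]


Look up each index in the dictionary:
  2 -> 'run'
  2 -> 'run'
  0 -> 'data'
  0 -> 'data'
  3 -> 'code'
  1 -> 'world'
  1 -> 'world'

Decoded: "run run data data code world world"


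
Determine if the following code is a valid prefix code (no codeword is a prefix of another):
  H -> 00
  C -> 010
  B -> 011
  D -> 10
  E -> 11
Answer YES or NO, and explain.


Checking each pair (does one codeword prefix another?):
  H='00' vs C='010': no prefix
  H='00' vs B='011': no prefix
  H='00' vs D='10': no prefix
  H='00' vs E='11': no prefix
  C='010' vs H='00': no prefix
  C='010' vs B='011': no prefix
  C='010' vs D='10': no prefix
  C='010' vs E='11': no prefix
  B='011' vs H='00': no prefix
  B='011' vs C='010': no prefix
  B='011' vs D='10': no prefix
  B='011' vs E='11': no prefix
  D='10' vs H='00': no prefix
  D='10' vs C='010': no prefix
  D='10' vs B='011': no prefix
  D='10' vs E='11': no prefix
  E='11' vs H='00': no prefix
  E='11' vs C='010': no prefix
  E='11' vs B='011': no prefix
  E='11' vs D='10': no prefix
No violation found over all pairs.

YES -- this is a valid prefix code. No codeword is a prefix of any other codeword.


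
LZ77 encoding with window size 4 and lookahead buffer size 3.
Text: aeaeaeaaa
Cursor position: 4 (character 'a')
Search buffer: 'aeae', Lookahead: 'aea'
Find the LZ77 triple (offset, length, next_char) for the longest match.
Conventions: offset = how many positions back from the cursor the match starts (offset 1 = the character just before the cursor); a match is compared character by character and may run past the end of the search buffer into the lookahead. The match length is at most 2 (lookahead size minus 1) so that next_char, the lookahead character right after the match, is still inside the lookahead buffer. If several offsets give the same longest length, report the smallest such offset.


Try each offset into the search buffer:
  offset=1 (pos 3, char 'e'): match length 0
  offset=2 (pos 2, char 'a'): match length 2
  offset=3 (pos 1, char 'e'): match length 0
  offset=4 (pos 0, char 'a'): match length 2
Longest match has length 2, found at offsets 2, 4; take the smallest, offset 2.
next_char = character at position 4 + 2 = 6 -> 'a'

Best match: offset=2, length=2 (matching 'ae' starting at position 2)
LZ77 triple: (2, 2, 'a')


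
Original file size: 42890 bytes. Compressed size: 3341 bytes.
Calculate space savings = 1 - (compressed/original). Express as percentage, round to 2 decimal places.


ratio = compressed/original = 3341/42890 = 0.077897
savings = 1 - ratio = 1 - 0.077897 = 0.922103
as a percentage: 0.922103 * 100 = 92.21%

Space savings = 1 - 3341/42890 = 92.21%


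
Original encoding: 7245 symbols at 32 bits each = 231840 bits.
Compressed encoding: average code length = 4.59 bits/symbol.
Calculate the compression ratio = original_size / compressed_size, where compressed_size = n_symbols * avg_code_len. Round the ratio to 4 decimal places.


original_size = n_symbols * orig_bits = 7245 * 32 = 231840 bits
compressed_size = n_symbols * avg_code_len = 7245 * 4.59 = 33254.55 bits
ratio = original_size / compressed_size = 231840 / 33254.55 = 6.9717

Compression ratio = 6.9717


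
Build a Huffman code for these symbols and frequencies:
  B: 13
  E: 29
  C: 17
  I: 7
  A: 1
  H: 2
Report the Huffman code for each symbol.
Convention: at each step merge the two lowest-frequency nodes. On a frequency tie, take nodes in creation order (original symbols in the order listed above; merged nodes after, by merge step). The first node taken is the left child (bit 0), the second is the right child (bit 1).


Huffman tree construction:
Step 1: Merge A(1) + H(2) = 3
Step 2: Merge (A+H)(3) + I(7) = 10
Step 3: Merge ((A+H)+I)(10) + B(13) = 23
Step 4: Merge C(17) + (((A+H)+I)+B)(23) = 40
Step 5: Merge E(29) + (C+(((A+H)+I)+B))(40) = 69
Read each symbol's code off the tree from the root (left child = 0, right child = 1).

Codes:
  B: 111 (length 3)
  E: 0 (length 1)
  C: 10 (length 2)
  I: 1101 (length 4)
  A: 11000 (length 5)
  H: 11001 (length 5)
Average code length: 145/69 = 2.1014 bits/symbol


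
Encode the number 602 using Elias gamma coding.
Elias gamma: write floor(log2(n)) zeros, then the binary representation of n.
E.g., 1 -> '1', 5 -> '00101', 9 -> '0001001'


num_bits = floor(log2(602)) + 1 = 10
leading_zeros = num_bits - 1 = 9
binary(602) = 1001011010

Elias gamma(602) = '000000000' + '1001011010' = 0000000001001011010 (19 bits)


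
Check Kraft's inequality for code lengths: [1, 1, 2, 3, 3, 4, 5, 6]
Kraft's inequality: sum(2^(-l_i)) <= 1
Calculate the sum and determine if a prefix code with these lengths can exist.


Sum = 2^(-1) + 2^(-1) + 2^(-2) + 2^(-3) + 2^(-3) + 2^(-4) + 2^(-5) + 2^(-6)
    = 0.5 + 0.5 + 0.25 + 0.125 + 0.125 + 0.0625 + 0.03125 + 0.015625
    = 103/64 = 1.609375
Since 1.609375 > 1, Kraft's inequality is NOT satisfied.
A prefix code with these lengths CANNOT exist.

Kraft sum = 1.609375. Not satisfied.


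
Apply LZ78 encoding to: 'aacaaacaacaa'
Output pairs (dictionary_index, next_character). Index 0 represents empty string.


LZ78 encoding steps:
Dictionary: {0: ''}
Step 1: w='' (idx 0), next='a' -> output (0, 'a'), add 'a' as idx 1
Step 2: w='a' (idx 1), next='c' -> output (1, 'c'), add 'ac' as idx 2
Step 3: w='a' (idx 1), next='a' -> output (1, 'a'), add 'aa' as idx 3
Step 4: w='ac' (idx 2), next='a' -> output (2, 'a'), add 'aca' as idx 4
Step 5: w='aca' (idx 4), next='a' -> output (4, 'a'), add 'acaa' as idx 5


Encoded: [(0, 'a'), (1, 'c'), (1, 'a'), (2, 'a'), (4, 'a')]


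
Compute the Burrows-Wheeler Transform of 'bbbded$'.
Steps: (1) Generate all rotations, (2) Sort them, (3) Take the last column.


Rotations (sorted):
  0: $bbbded -> last char: d
  1: bbbded$ -> last char: $
  2: bbded$b -> last char: b
  3: bded$bb -> last char: b
  4: d$bbbde -> last char: e
  5: ded$bbb -> last char: b
  6: ed$bbbd -> last char: d


BWT = d$bbebd


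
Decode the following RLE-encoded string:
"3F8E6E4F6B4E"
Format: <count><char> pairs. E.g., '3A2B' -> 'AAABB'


Expanding each <count><char> pair:
  3F -> 'FFF'
  8E -> 'EEEEEEEE'
  6E -> 'EEEEEE'
  4F -> 'FFFF'
  6B -> 'BBBBBB'
  4E -> 'EEEE'

Decoded = FFFEEEEEEEEEEEEEEFFFFBBBBBBEEEE


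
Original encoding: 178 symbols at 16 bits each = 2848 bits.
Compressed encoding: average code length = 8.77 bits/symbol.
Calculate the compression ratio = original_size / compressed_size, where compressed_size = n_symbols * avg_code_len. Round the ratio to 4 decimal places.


original_size = n_symbols * orig_bits = 178 * 16 = 2848 bits
compressed_size = n_symbols * avg_code_len = 178 * 8.77 = 1561.06 bits
ratio = original_size / compressed_size = 2848 / 1561.06 = 1.8244

Compression ratio = 1.8244


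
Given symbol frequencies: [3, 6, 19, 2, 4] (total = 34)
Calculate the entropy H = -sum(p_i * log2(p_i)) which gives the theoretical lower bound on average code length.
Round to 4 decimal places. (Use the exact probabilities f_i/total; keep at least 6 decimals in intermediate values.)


Per-symbol terms -p_i * log2(p_i) with p_i = f_i/34:
  p = 3/34 = 0.088235: log2(p) = -3.502500, -p*log2(p) = 0.309044
  p = 6/34 = 0.176471: log2(p) = -2.502500, -p*log2(p) = 0.441618
  p = 19/34 = 0.558824: log2(p) = -0.839535, -p*log2(p) = 0.469152
  p = 2/34 = 0.058824: log2(p) = -4.087463, -p*log2(p) = 0.240439
  p = 4/34 = 0.117647: log2(p) = -3.087463, -p*log2(p) = 0.363231
H = 0.309044 + 0.441618 + 0.469152 + 0.240439 + 0.363231 = 1.823484

H = 1.8235 bits/symbol


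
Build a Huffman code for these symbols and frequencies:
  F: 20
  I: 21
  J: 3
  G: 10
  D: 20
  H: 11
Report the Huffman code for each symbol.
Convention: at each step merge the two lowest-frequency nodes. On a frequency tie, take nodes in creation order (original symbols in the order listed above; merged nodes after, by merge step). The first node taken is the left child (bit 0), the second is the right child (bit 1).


Huffman tree construction:
Step 1: Merge J(3) + G(10) = 13
Step 2: Merge H(11) + (J+G)(13) = 24
Step 3: Merge F(20) + D(20) = 40
Step 4: Merge I(21) + (H+(J+G))(24) = 45
Step 5: Merge (F+D)(40) + (I+(H+(J+G)))(45) = 85
Read each symbol's code off the tree from the root (left child = 0, right child = 1).

Codes:
  F: 00 (length 2)
  I: 10 (length 2)
  J: 1110 (length 4)
  G: 1111 (length 4)
  D: 01 (length 2)
  H: 110 (length 3)
Average code length: 207/85 = 2.4353 bits/symbol


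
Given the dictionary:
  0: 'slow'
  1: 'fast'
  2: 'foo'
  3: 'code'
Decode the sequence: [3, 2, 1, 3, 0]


Look up each index in the dictionary:
  3 -> 'code'
  2 -> 'foo'
  1 -> 'fast'
  3 -> 'code'
  0 -> 'slow'

Decoded: "code foo fast code slow"


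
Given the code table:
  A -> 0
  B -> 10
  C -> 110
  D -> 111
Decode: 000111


Decoding:
0 -> A
0 -> A
0 -> A
111 -> D


Result: AAAD


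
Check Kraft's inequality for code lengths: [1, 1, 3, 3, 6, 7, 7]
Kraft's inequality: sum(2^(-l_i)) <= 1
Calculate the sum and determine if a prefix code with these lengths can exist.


Sum = 2^(-1) + 2^(-1) + 2^(-3) + 2^(-3) + 2^(-6) + 2^(-7) + 2^(-7)
    = 0.5 + 0.5 + 0.125 + 0.125 + 0.015625 + 0.0078125 + 0.0078125
    = 164/128 = 1.28125
Since 1.28125 > 1, Kraft's inequality is NOT satisfied.
A prefix code with these lengths CANNOT exist.

Kraft sum = 1.28125. Not satisfied.


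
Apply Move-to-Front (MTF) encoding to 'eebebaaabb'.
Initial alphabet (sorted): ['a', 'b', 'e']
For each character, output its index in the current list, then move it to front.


MTF encoding:
'e': index 2 in ['a', 'b', 'e'] -> ['e', 'a', 'b']
'e': index 0 in ['e', 'a', 'b'] -> ['e', 'a', 'b']
'b': index 2 in ['e', 'a', 'b'] -> ['b', 'e', 'a']
'e': index 1 in ['b', 'e', 'a'] -> ['e', 'b', 'a']
'b': index 1 in ['e', 'b', 'a'] -> ['b', 'e', 'a']
'a': index 2 in ['b', 'e', 'a'] -> ['a', 'b', 'e']
'a': index 0 in ['a', 'b', 'e'] -> ['a', 'b', 'e']
'a': index 0 in ['a', 'b', 'e'] -> ['a', 'b', 'e']
'b': index 1 in ['a', 'b', 'e'] -> ['b', 'a', 'e']
'b': index 0 in ['b', 'a', 'e'] -> ['b', 'a', 'e']


Output: [2, 0, 2, 1, 1, 2, 0, 0, 1, 0]


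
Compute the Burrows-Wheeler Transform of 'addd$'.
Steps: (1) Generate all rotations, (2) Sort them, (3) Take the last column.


Rotations (sorted):
  0: $addd -> last char: d
  1: addd$ -> last char: $
  2: d$add -> last char: d
  3: dd$ad -> last char: d
  4: ddd$a -> last char: a


BWT = d$dda


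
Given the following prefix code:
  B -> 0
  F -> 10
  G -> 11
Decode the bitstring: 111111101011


Decoding step by step:
Bits 11 -> G
Bits 11 -> G
Bits 11 -> G
Bits 10 -> F
Bits 10 -> F
Bits 11 -> G


Decoded message: GGGFFG


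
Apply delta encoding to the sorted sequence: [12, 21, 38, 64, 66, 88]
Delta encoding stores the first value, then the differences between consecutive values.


First value: 12
Deltas:
  21 - 12 = 9
  38 - 21 = 17
  64 - 38 = 26
  66 - 64 = 2
  88 - 66 = 22


Delta encoded: [12, 9, 17, 26, 2, 22]


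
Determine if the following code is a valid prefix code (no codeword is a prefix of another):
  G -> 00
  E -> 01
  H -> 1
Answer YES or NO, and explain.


Checking each pair (does one codeword prefix another?):
  G='00' vs E='01': no prefix
  G='00' vs H='1': no prefix
  E='01' vs G='00': no prefix
  E='01' vs H='1': no prefix
  H='1' vs G='00': no prefix
  H='1' vs E='01': no prefix
No violation found over all pairs.

YES -- this is a valid prefix code. No codeword is a prefix of any other codeword.


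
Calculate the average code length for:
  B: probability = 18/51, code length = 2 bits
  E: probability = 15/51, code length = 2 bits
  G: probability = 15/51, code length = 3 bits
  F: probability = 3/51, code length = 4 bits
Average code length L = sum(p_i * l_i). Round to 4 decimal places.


Weighted contributions p_i * l_i:
  B: (18/51) * 2 = 36/51
  E: (15/51) * 2 = 30/51
  G: (15/51) * 3 = 45/51
  F: (3/51) * 4 = 12/51
Sum = (36 + 30 + 45 + 12)/51 = 123/51

L = 123/51 = 2.4118 bits/symbol


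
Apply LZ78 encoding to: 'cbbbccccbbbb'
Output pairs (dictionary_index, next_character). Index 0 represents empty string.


LZ78 encoding steps:
Dictionary: {0: ''}
Step 1: w='' (idx 0), next='c' -> output (0, 'c'), add 'c' as idx 1
Step 2: w='' (idx 0), next='b' -> output (0, 'b'), add 'b' as idx 2
Step 3: w='b' (idx 2), next='b' -> output (2, 'b'), add 'bb' as idx 3
Step 4: w='c' (idx 1), next='c' -> output (1, 'c'), add 'cc' as idx 4
Step 5: w='cc' (idx 4), next='b' -> output (4, 'b'), add 'ccb' as idx 5
Step 6: w='bb' (idx 3), next='b' -> output (3, 'b'), add 'bbb' as idx 6


Encoded: [(0, 'c'), (0, 'b'), (2, 'b'), (1, 'c'), (4, 'b'), (3, 'b')]


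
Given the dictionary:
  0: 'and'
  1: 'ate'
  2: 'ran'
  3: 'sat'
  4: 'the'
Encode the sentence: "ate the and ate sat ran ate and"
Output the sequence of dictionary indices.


Look up each word in the dictionary:
  'ate' -> 1
  'the' -> 4
  'and' -> 0
  'ate' -> 1
  'sat' -> 3
  'ran' -> 2
  'ate' -> 1
  'and' -> 0

Encoded: [1, 4, 0, 1, 3, 2, 1, 0]


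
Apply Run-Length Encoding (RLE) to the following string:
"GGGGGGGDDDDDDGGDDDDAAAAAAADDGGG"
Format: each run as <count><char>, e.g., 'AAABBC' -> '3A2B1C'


Scanning runs left to right:
  i=0: run of 'G' x 7 -> '7G'
  i=7: run of 'D' x 6 -> '6D'
  i=13: run of 'G' x 2 -> '2G'
  i=15: run of 'D' x 4 -> '4D'
  i=19: run of 'A' x 7 -> '7A'
  i=26: run of 'D' x 2 -> '2D'
  i=28: run of 'G' x 3 -> '3G'

RLE = 7G6D2G4D7A2D3G


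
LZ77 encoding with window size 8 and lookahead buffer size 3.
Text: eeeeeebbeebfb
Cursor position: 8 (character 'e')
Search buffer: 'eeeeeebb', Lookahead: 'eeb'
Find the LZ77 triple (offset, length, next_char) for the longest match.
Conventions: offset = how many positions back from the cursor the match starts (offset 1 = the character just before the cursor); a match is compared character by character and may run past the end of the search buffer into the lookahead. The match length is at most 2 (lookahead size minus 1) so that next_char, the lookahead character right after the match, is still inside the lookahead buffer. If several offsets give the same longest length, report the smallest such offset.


Try each offset into the search buffer:
  offset=1 (pos 7, char 'b'): match length 0
  offset=2 (pos 6, char 'b'): match length 0
  offset=3 (pos 5, char 'e'): match length 1
  offset=4 (pos 4, char 'e'): match length 2
  offset=5 (pos 3, char 'e'): match length 2
  offset=6 (pos 2, char 'e'): match length 2
  offset=7 (pos 1, char 'e'): match length 2
  offset=8 (pos 0, char 'e'): match length 2
Longest match has length 2, found at offsets 4, 5, 6, 7, 8; take the smallest, offset 4.
next_char = character at position 8 + 2 = 10 -> 'b'

Best match: offset=4, length=2 (matching 'ee' starting at position 4)
LZ77 triple: (4, 2, 'b')


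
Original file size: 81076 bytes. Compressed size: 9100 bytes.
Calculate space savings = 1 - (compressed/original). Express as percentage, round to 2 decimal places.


ratio = compressed/original = 9100/81076 = 0.11224
savings = 1 - ratio = 1 - 0.11224 = 0.88776
as a percentage: 0.88776 * 100 = 88.78%

Space savings = 1 - 9100/81076 = 88.78%


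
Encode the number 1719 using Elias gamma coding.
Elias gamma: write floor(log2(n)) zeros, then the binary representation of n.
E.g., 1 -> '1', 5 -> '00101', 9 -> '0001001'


num_bits = floor(log2(1719)) + 1 = 11
leading_zeros = num_bits - 1 = 10
binary(1719) = 11010110111

Elias gamma(1719) = '0000000000' + '11010110111' = 000000000011010110111 (21 bits)


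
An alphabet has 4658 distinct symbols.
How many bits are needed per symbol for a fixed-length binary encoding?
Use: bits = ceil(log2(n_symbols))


log2(4658) = 12.1855
Bracket: 2^12 = 4096 < 4658 <= 2^13 = 8192
So ceil(log2(4658)) = 13

bits = ceil(log2(4658)) = ceil(12.1855) = 13 bits


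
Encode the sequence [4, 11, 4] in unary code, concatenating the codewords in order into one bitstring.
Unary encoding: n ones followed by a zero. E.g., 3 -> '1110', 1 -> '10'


Encode each number as n ones followed by a terminating 0:
  4 -> 11110 (5 bits)
  11 -> 111111111110 (12 bits)
  4 -> 11110 (5 bits)
Total length = 5 + 12 + 5 = 22 bits.

Unary([4, 11, 4]) = 1111011111111111011110 (22 bits)


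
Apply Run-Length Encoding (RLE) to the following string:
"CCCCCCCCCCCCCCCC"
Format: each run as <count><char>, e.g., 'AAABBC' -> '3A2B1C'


Scanning runs left to right:
  i=0: run of 'C' x 16 -> '16C'

RLE = 16C


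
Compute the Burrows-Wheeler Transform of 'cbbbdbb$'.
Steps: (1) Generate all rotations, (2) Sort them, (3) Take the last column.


Rotations (sorted):
  0: $cbbbdbb -> last char: b
  1: b$cbbbdb -> last char: b
  2: bb$cbbbd -> last char: d
  3: bbbdbb$c -> last char: c
  4: bbdbb$cb -> last char: b
  5: bdbb$cbb -> last char: b
  6: cbbbdbb$ -> last char: $
  7: dbb$cbbb -> last char: b


BWT = bbdcbb$b
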